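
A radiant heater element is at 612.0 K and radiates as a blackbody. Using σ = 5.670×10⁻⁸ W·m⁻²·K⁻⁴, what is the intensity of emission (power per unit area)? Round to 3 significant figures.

Stefan–Boltzmann: I = σT⁴ = 5.670×10⁻⁸ × (612.0)⁴ = 7.95×10³ W/m².

I ≈ 7.95×10³ W/m²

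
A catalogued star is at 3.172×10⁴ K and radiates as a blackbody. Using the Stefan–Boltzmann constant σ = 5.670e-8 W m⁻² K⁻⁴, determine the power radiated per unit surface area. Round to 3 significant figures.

Stefan–Boltzmann: I = σT⁴ = 5.670×10⁻⁸ × (3.172×10⁴)⁴ = 5.74×10¹⁰ W/m².

I ≈ 5.74×10¹⁰ W/m²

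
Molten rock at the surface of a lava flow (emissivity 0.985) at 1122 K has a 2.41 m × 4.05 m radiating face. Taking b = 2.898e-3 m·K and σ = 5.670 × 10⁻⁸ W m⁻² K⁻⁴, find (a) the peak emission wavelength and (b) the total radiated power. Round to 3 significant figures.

λ_max ≈ 2.58×10³ nm; P ≈ 8.64×10⁵ W

(a) λ_max = b/T = 2.898×10⁻³/1122 = 2.583×10⁻⁶ m = 2.58×10³ nm.
Area A = 2.41 × 4.05 = 9.7605 m².
(b) P = εσAT⁴ = 0.985×5.670×10⁻⁸×9.7605×(1122)⁴ = 8.64×10⁵ W.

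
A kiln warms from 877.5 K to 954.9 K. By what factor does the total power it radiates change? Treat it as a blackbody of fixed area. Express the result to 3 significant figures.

P ∝ T⁴, so P₂/P₁ = (T₂/T₁)⁴ = (954.9/877.5)⁴ = (1.08821)⁴ = 1.40.

P₂/P₁ ≈ 1.40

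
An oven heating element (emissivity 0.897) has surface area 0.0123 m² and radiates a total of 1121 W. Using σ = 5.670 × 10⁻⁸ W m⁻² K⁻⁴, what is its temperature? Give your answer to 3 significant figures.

Area A = 0.0123 m².
P = εσAT⁴ ⇒ T = (P/(εσA))^(1/4) = (1121/(0.897×5.670×10⁻⁸×0.0123))^(1/4) = 1.16×10³ K.

T ≈ 1.16×10³ K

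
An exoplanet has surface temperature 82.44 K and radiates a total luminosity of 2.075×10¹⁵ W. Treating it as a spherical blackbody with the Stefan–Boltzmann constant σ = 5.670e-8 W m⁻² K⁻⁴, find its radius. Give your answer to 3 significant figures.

L = 4πR²σT⁴ ⇒ R = √(L/(4πσT⁴)).
σT⁴ = 2.61900 W/m², so R = √(2.075×10¹⁵/(4π×2.61900)) = 7.94×10⁶ m.

R ≈ 7.94×10⁶ m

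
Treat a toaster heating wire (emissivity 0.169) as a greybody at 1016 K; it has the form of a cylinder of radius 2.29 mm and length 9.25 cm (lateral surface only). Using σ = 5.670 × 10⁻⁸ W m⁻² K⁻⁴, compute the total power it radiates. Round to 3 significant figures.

Lateral area A = 2πrL = 2π×2.29×10⁻³×0.0925 = 1.33094×10⁻³ m².
P = εσAT⁴ = 0.169 × 5.670×10⁻⁸ × 1.33094×10⁻³ × (1016)⁴ = 13.6 W.

P ≈ 13.6 W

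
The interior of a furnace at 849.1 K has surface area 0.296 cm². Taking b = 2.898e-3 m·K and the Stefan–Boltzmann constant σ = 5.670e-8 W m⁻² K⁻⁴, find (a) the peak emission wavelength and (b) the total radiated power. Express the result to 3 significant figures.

(a) λ_max = b/T = 2.898×10⁻³/849.1 = 3.413×10⁻⁶ m = 3.41 μm.
Area A = 0.296 cm² = 2.96×10⁻⁵ m².
(b) P = σAT⁴ = 5.670×10⁻⁸×2.96×10⁻⁵×(849.1)⁴ = 0.872 W.

λ_max ≈ 3.41 μm; P ≈ 0.872 W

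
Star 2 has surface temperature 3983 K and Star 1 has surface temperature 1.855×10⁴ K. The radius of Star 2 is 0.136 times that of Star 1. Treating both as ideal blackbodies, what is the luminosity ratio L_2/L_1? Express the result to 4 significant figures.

L_2/L_1 ≈ 3.931×10⁻⁵

L ∝ R²T⁴, so L_2/L_1 = (R_2/R_1)²(T_2/T_1)⁴ = (0.136)² × (3983/1.855×10⁴)⁴ = 0.018496 × 2.12552×10⁻³ = 3.931×10⁻⁵.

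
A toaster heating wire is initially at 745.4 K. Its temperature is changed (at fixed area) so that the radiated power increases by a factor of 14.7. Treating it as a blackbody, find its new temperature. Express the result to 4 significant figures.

P ∝ T⁴, so T₂/T₁ = (P₂/P₁)^(1/4) = (14.7)^(1/4) = 1.95808.
T₂ = 745.4 × 1.95808 = 1460 K.

T₂ ≈ 1460 K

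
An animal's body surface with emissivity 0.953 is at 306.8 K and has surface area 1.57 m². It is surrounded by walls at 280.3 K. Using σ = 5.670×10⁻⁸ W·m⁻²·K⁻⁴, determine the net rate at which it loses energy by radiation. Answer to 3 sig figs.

Area A = 1.57 m².
Net radiated power P_net = εσA(T⁴ − T₀⁴) = 0.953×5.670×10⁻⁸×1.57×(306.8⁴ − 280.3⁴).
T⁴ − T₀⁴ = 8.85975×10⁹ − 6.17294×10⁹ = 2.68681×10⁹ K⁴, so P_net = 228 W.

Net loss ≈ 228 W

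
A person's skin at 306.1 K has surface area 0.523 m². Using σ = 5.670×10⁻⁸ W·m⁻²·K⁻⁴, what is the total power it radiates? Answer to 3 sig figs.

Area A = 0.523 m².
P = σAT⁴ = 5.670×10⁻⁸ × 0.523 × (306.1)⁴ = 260 W.

P ≈ 260 W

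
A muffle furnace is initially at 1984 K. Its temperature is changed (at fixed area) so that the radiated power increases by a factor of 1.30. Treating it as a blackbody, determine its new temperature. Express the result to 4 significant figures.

T₂ ≈ 2118 K

P ∝ T⁴, so T₂/T₁ = (P₂/P₁)^(1/4) = (1.30)^(1/4) = 1.06779.
T₂ = 1984 × 1.06779 = 2118 K.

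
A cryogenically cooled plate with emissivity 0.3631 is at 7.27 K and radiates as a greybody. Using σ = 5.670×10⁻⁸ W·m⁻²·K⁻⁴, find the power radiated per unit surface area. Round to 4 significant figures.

Stefan–Boltzmann: I = εσT⁴ = 0.3631 × 5.670×10⁻⁸ × (7.27)⁴ = 5.751×10⁻⁵ W/m².

I ≈ 5.751×10⁻⁵ W/m²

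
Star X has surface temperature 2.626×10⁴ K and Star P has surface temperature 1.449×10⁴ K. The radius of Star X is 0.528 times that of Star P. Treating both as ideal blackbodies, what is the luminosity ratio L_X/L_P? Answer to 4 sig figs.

L_X/L_P ≈ 3.007

L ∝ R²T⁴, so L_X/L_P = (R_X/R_P)²(T_X/T_P)⁴ = (0.528)² × (2.626×10⁴/1.449×10⁴)⁴ = 0.278784 × 10.7871 = 3.007.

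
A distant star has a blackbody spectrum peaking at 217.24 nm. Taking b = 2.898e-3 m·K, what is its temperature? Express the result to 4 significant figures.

Wien's law gives T = b/λ_max = (2.898×10⁻³ m·K)/(2.1724×10⁻⁷ m) = 1.334×10⁴ K.

T ≈ 1.334×10⁴ K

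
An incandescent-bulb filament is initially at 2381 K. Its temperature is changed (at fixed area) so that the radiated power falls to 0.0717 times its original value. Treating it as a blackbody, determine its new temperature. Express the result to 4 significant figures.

T₂ ≈ 1232 K

P ∝ T⁴, so T₂/T₁ = (P₂/P₁)^(1/4) = (0.0717)^(1/4) = 0.517464.
T₂ = 2381 × 0.517464 = 1232 K.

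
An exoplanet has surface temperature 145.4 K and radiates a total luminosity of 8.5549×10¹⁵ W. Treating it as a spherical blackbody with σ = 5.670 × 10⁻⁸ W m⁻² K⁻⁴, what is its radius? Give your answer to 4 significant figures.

R ≈ 5.183×10⁶ m

L = 4πR²σT⁴ ⇒ R = √(L/(4πσT⁴)).
σT⁴ = 25.3420 W/m², so R = √(8.5549×10¹⁵/(4π×25.3420)) = 5.183×10⁶ m.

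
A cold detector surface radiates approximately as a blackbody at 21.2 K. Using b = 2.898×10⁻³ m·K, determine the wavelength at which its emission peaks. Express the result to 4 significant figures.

Wien's displacement law: λ_max = b/T = (2.898×10⁻³ m·K)/(21.2 K) = 1.3670×10⁻⁴ m.
That is 1.367×10⁻⁴ m, in the infrared range.

λ_max ≈ 1.367×10⁻⁴ m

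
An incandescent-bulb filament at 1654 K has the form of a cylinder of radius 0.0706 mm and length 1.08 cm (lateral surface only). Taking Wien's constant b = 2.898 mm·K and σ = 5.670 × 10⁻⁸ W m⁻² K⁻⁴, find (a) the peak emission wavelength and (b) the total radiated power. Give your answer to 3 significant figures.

(a) λ_max = b/T = 2.898×10⁻³/1654 = 1.752×10⁻⁶ m = 1.75×10³ nm.
Lateral area A = 2πrL = 2π×7.06×10⁻⁵×0.0108 = 4.79080×10⁻⁶ m².
(b) P = σAT⁴ = 5.670×10⁻⁸×4.79080×10⁻⁶×(1654)⁴ = 2.03 W.

λ_max ≈ 1.75×10³ nm; P ≈ 2.03 W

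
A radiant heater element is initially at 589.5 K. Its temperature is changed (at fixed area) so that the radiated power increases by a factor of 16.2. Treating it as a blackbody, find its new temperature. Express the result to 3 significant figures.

T₂ ≈ 1.18×10³ K

P ∝ T⁴, so T₂/T₁ = (P₂/P₁)^(1/4) = (16.2)^(1/4) = 2.00622.
T₂ = 589.5 × 2.00622 = 1.18×10³ K.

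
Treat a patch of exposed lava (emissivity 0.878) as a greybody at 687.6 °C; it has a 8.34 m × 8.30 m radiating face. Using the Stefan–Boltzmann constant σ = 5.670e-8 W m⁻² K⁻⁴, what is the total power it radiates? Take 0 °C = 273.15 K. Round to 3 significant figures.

P ≈ 2.94×10⁶ W

T = 687.6 °C + 273.15 = 960.75 K.
Area A = 8.34 × 8.30 = 69.222 m².
P = εσAT⁴ = 0.878 × 5.670×10⁻⁸ × 69.222 × (960.75)⁴ = 2.94×10⁶ W.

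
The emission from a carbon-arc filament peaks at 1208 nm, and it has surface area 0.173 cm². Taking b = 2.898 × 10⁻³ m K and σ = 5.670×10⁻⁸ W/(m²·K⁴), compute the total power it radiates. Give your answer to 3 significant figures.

P ≈ 32.5 W

Wien's law: T = b/λ_max = 2.898×10⁻³/1.208×10⁻⁶ = 2399.01 K.
Area A = 0.173 cm² = 1.73×10⁻⁵ m².
Then P = σAT⁴ = 5.670×10⁻⁸×1.73×10⁻⁵×(2399.01)⁴ = 32.5 W.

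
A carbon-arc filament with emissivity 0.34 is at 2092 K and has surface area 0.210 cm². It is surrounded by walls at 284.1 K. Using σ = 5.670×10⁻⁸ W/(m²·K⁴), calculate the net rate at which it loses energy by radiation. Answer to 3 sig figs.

Area A = 0.210 cm² = 2.10×10⁻⁵ m².
Net radiated power P_net = εσA(T⁴ − T₀⁴) = 0.34×5.670×10⁻⁸×2.10×10⁻⁵×(2092⁴ − 284.1⁴).
T⁴ − T₀⁴ = 1.91534×10¹³ − 6.51456×10⁹ = 1.91469×10¹³ K⁴, so P_net = 7.75 W.

Net loss ≈ 7.75 W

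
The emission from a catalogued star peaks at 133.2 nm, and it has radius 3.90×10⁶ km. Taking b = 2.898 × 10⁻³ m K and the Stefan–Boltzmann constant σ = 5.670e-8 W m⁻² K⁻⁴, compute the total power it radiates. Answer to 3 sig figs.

Wien's law: T = b/λ_max = 2.898×10⁻³/1.332×10⁻⁷ = 21756.8 K.
Surface area A = 4πR² = 4π(3.90×10⁹ m)² = 1.91134×10²⁰ m².
Then P = σAT⁴ = 5.670×10⁻⁸×1.91134×10²⁰×(21756.8)⁴ = 2.43×10³⁰ W.

P ≈ 2.43×10³⁰ W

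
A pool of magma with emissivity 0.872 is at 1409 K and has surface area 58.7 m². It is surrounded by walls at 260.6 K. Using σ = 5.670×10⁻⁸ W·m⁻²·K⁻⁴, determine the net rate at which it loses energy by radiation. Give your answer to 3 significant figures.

Net loss ≈ 1.14×10⁷ W

Area A = 58.7 m².
Net radiated power P_net = εσA(T⁴ − T₀⁴) = 0.872×5.670×10⁻⁸×58.7×(1409⁴ − 260.6⁴).
T⁴ − T₀⁴ = 3.94134×10¹² − 4.61209×10⁹ = 3.93673×10¹² K⁴, so P_net = 1.14×10⁷ W.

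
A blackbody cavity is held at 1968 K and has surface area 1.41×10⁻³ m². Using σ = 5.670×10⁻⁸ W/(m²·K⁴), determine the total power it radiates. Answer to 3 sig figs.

P ≈ 1.20×10³ W

Area A = 1.41×10⁻³ m².
P = σAT⁴ = 5.670×10⁻⁸ × 1.41×10⁻³ × (1968)⁴ = 1.20×10³ W.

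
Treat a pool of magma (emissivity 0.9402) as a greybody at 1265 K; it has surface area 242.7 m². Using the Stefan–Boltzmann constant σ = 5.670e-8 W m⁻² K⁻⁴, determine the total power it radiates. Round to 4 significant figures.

Area A = 242.7 m².
P = εσAT⁴ = 0.9402 × 5.670×10⁻⁸ × 242.7 × (1265)⁴ = 3.313×10⁷ W.

P ≈ 3.313×10⁷ W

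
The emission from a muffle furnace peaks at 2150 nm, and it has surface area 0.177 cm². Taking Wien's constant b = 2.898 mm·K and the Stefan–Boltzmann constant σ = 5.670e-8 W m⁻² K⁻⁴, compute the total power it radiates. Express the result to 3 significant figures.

Wien's law: T = b/λ_max = 2.898×10⁻³/2.150×10⁻⁶ = 1347.91 K.
Area A = 0.177 cm² = 1.77×10⁻⁵ m².
Then P = σAT⁴ = 5.670×10⁻⁸×1.77×10⁻⁵×(1347.91)⁴ = 3.31 W.

P ≈ 3.31 W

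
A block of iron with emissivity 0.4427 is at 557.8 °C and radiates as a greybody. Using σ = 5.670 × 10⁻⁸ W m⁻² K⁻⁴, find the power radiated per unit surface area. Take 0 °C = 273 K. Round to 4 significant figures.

T = 557.8 °C + 273 = 830.8 K.
Stefan–Boltzmann: I = εσT⁴ = 0.4427 × 5.670×10⁻⁸ × (830.8)⁴ = 1.196×10⁴ W/m².

I ≈ 1.196×10⁴ W/m²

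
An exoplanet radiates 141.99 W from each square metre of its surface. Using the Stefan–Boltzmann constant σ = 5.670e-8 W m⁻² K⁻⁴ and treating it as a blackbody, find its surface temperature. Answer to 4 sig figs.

I = σT⁴, so T = (I/σ)^(1/4) = (141.99/(5.670×10⁻⁸))^(1/4) = 223.7 K.

T ≈ 223.7 K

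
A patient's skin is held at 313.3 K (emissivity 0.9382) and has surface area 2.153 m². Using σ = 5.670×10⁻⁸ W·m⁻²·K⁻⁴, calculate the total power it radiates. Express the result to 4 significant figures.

Area A = 2.153 m².
P = εσAT⁴ = 0.9382 × 5.670×10⁻⁸ × 2.153 × (313.3)⁴ = 1103 W.

P ≈ 1103 W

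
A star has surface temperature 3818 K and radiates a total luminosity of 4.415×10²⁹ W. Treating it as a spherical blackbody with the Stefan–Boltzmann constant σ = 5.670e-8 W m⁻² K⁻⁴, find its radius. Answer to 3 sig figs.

L = 4πR²σT⁴ ⇒ R = √(L/(4πσT⁴)).
σT⁴ = 1.20483×10⁷ W/m², so R = √(4.415×10²⁹/(4π×1.20483×10⁷)) = 5.40×10¹⁰ m.

R ≈ 5.40×10¹⁰ m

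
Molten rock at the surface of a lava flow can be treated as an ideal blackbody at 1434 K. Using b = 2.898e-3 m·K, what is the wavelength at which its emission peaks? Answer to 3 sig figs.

λ_max ≈ 2.02 μm

Wien's displacement law: λ_max = b/T = (2.898×10⁻³ m·K)/(1434 K) = 2.021×10⁻⁶ m.
That is 2.02 μm, in the infrared range.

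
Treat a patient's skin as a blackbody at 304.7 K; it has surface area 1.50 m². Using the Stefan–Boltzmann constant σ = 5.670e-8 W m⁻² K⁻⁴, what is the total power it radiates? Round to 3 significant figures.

P ≈ 733 W

Area A = 1.50 m².
P = σAT⁴ = 5.670×10⁻⁸ × 1.50 × (304.7)⁴ = 733 W.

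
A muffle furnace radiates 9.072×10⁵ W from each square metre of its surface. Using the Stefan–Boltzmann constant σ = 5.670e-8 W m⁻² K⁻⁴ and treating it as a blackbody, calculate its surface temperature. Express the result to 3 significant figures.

T ≈ 2.00×10³ K

I = σT⁴, so T = (I/σ)^(1/4) = (9.072×10⁵/(5.670×10⁻⁸))^(1/4) = 2.00×10³ K.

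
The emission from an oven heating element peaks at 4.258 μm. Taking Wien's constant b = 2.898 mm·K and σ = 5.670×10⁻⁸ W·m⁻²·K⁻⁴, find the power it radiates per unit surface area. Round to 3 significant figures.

I ≈ 1.22×10⁴ W/m²

Wien's law: T = b/λ_max = 2.898×10⁻³/4.258×10⁻⁶ = 680.601 K.
Then I = σT⁴ = 5.670×10⁻⁸×(680.601)⁴ = 1.22×10⁴ W/m².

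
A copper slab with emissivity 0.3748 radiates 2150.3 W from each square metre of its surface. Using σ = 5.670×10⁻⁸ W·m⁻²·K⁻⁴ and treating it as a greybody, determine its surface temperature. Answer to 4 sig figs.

I = εσT⁴, so T = (I/εσ)^(1/4) = (2150.3/(0.3748×5.670×10⁻⁸))^(1/4) = 564.0 K.

T ≈ 564.0 K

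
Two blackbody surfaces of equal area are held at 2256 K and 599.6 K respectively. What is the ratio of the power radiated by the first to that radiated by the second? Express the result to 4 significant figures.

With equal areas, P₁/P₂ = (T₁/T₂)⁴ = (2256/599.6)⁴ = 200.4.

P₁/P₂ ≈ 200.4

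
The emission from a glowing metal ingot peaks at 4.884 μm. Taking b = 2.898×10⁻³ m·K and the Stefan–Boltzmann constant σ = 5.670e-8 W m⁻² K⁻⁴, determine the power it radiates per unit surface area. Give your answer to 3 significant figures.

I ≈ 7.03×10³ W/m²

Wien's law: T = b/λ_max = 2.898×10⁻³/4.884×10⁻⁶ = 593.366 K.
Then I = σT⁴ = 5.670×10⁻⁸×(593.366)⁴ = 7.03×10³ W/m².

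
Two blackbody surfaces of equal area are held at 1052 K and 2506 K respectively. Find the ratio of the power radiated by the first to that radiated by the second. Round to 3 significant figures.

With equal areas, P₁/P₂ = (T₁/T₂)⁴ = (1052/2506)⁴ = 0.0311.

P₁/P₂ ≈ 0.0311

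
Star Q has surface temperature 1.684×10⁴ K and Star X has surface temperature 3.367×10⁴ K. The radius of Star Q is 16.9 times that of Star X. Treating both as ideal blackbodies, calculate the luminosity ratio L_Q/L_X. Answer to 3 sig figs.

L_Q/L_X ≈ 17.9

L ∝ R²T⁴, so L_Q/L_X = (R_Q/R_X)²(T_Q/T_X)⁴ = (16.9)² × (1.684×10⁴/3.367×10⁴)⁴ = 285.61 × 0.0625743 = 17.9.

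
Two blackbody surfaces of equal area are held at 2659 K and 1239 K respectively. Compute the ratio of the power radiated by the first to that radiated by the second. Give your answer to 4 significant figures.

With equal areas, P₁/P₂ = (T₁/T₂)⁴ = (2659/1239)⁴ = 21.21.

P₁/P₂ ≈ 21.21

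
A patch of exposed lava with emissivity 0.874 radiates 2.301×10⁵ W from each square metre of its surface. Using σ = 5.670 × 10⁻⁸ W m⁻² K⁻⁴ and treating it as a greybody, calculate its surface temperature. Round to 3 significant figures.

T ≈ 1.47×10³ K

I = εσT⁴, so T = (I/εσ)^(1/4) = (2.301×10⁵/(0.874×5.670×10⁻⁸))^(1/4) = 1.47×10³ K.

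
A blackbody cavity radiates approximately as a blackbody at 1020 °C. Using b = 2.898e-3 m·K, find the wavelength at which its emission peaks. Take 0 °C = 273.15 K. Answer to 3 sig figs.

T = 1020 °C + 273.15 = 1293.15 K.
Wien's displacement law: λ_max = b/T = (2.898×10⁻³ m·K)/(1293.15 K) = 2.241×10⁻⁶ m.
That is 2.24 μm, in the infrared range.

λ_max ≈ 2.24 μm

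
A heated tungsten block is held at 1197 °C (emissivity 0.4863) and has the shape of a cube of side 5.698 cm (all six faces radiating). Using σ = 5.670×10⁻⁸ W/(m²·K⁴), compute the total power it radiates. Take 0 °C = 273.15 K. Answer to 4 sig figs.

T = 1197 °C + 273.15 = 1470.15 K.
Area A = 6s² = 6×(0.05698 m)² = 0.0194803 m².
P = εσAT⁴ = 0.4863 × 5.670×10⁻⁸ × 0.0194803 × (1470.15)⁴ = 2509 W.

P ≈ 2509 W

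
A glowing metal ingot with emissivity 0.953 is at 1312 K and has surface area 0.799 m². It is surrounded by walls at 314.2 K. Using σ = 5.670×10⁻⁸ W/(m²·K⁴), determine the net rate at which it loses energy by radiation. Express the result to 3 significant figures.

Area A = 0.799 m².
Net radiated power P_net = εσA(T⁴ − T₀⁴) = 0.953×5.670×10⁻⁸×0.799×(1312⁴ − 314.2⁴).
T⁴ − T₀⁴ = 2.96303×10¹² − 9.74596×10⁹ = 2.95328×10¹² K⁴, so P_net = 1.28×10⁵ W.

Net loss ≈ 1.28×10⁵ W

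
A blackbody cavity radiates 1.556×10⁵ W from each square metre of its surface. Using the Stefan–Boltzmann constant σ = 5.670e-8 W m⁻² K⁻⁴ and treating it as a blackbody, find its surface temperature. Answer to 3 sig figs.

T ≈ 1.29×10³ K

I = σT⁴, so T = (I/σ)^(1/4) = (1.556×10⁵/(5.670×10⁻⁸))^(1/4) = 1.29×10³ K.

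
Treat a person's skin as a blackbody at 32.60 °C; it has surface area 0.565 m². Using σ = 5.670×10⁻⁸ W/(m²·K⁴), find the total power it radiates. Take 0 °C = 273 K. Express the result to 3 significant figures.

P ≈ 279 W

T = 32.60 °C + 273 = 305.60 K.
Area A = 0.565 m².
P = σAT⁴ = 5.670×10⁻⁸ × 0.565 × (305.60)⁴ = 279 W.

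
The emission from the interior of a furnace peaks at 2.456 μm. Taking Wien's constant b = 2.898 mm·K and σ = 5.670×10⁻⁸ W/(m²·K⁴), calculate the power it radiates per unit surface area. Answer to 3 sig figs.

Wien's law: T = b/λ_max = 2.898×10⁻³/2.456×10⁻⁶ = 1179.97 K.
Then I = σT⁴ = 5.670×10⁻⁸×(1179.97)⁴ = 1.10×10⁵ W/m².

I ≈ 1.10×10⁵ W/m²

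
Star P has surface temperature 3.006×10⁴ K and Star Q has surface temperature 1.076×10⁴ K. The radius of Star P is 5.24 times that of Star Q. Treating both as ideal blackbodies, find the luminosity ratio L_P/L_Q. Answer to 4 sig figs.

L ∝ R²T⁴, so L_P/L_Q = (R_P/R_Q)²(T_P/T_Q)⁴ = (5.24)² × (3.006×10⁴/1.076×10⁴)⁴ = 27.4576 × 60.9126 = 1673.

L_P/L_Q ≈ 1673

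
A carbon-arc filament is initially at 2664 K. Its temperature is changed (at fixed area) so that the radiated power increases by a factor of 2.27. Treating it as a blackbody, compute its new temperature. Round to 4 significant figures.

P ∝ T⁴, so T₂/T₁ = (P₂/P₁)^(1/4) = (2.27)^(1/4) = 1.22746.
T₂ = 2664 × 1.22746 = 3270 K.

T₂ ≈ 3270 K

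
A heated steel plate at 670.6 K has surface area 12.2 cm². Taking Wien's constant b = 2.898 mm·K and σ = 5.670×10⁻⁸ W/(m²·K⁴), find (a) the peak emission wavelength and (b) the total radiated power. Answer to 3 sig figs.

(a) λ_max = b/T = 2.898×10⁻³/670.6 = 4.322×10⁻⁶ m = 4.32 μm.
Area A = 12.2 cm² = 1.22×10⁻³ m².
(b) P = σAT⁴ = 5.670×10⁻⁸×1.22×10⁻³×(670.6)⁴ = 14.0 W.

λ_max ≈ 4.32 μm; P ≈ 14.0 W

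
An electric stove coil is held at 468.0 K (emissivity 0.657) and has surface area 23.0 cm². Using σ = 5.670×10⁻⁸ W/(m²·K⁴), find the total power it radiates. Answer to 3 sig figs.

P ≈ 4.11 W

Area A = 23.0 cm² = 2.30×10⁻³ m².
P = εσAT⁴ = 0.657 × 5.670×10⁻⁸ × 2.30×10⁻³ × (468.0)⁴ = 4.11 W.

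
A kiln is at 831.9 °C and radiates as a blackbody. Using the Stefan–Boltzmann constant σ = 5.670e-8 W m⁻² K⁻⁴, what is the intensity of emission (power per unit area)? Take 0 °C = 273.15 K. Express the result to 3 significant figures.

I ≈ 8.45×10⁴ W/m²

T = 831.9 °C + 273.15 = 1105.05 K.
Stefan–Boltzmann: I = σT⁴ = 5.670×10⁻⁸ × (1105.05)⁴ = 8.45×10⁴ W/m².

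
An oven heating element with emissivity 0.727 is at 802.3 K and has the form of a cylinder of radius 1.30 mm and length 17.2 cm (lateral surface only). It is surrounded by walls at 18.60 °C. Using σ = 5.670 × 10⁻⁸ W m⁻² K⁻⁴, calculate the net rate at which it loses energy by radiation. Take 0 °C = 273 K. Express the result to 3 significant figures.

Net loss ≈ 23.6 W

Surroundings: T = 18.60 °C + 273 = 291.60 K.
Lateral area A = 2πrL = 2π×1.30×10⁻³×0.172 = 1.40492×10⁻³ m².
Net radiated power P_net = εσA(T⁴ − T₀⁴) = 0.727×5.670×10⁻⁸×1.40492×10⁻³×(802.3⁴ − 291.60⁴).
T⁴ − T₀⁴ = 4.14331×10¹¹ − 7.23020×10⁹ = 4.07101×10¹¹ K⁴, so P_net = 23.6 W.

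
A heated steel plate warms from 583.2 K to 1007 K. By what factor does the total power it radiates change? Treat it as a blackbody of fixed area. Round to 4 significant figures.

P₂/P₁ ≈ 8.889

P ∝ T⁴, so P₂/P₁ = (T₂/T₁)⁴ = (1007/583.2)⁴ = (1.72668)⁴ = 8.889.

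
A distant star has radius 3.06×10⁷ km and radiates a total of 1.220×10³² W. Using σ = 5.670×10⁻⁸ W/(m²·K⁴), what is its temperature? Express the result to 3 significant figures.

Surface area A = 4πR² = 4π(3.06×10¹⁰ m)² = 1.17666×10²² m².
P = σAT⁴ ⇒ T = (P/(σA))^(1/4) = (1.220×10³²/(5.670×10⁻⁸×1.17666×10²²))^(1/4) = 2.07×10⁴ K.

T ≈ 2.07×10⁴ K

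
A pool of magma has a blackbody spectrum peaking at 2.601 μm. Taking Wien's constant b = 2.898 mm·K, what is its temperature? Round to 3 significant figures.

T ≈ 1.11×10³ K

Wien's law gives T = b/λ_max = (2.898×10⁻³ m·K)/(2.601×10⁻⁶ m) = 1.11×10³ K.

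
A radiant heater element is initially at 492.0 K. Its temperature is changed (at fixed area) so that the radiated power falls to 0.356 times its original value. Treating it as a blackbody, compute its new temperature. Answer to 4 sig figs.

T₂ ≈ 380.0 K

P ∝ T⁴, so T₂/T₁ = (P₂/P₁)^(1/4) = (0.356)^(1/4) = 0.772436.
T₂ = 492.0 × 0.772436 = 380.0 K.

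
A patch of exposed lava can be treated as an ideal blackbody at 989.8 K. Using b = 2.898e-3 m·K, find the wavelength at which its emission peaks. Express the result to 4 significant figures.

λ_max ≈ 2928 nm

Wien's displacement law: λ_max = b/T = (2.898×10⁻³ m·K)/(989.8 K) = 2.9279×10⁻⁶ m.
That is 2928 nm, in the infrared range.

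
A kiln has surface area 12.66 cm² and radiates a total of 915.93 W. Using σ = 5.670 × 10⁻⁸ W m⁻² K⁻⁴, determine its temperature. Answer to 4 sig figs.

T ≈ 1890 K

Area A = 12.66 cm² = 1.266×10⁻³ m².
P = σAT⁴ ⇒ T = (P/(σA))^(1/4) = (915.93/(5.670×10⁻⁸×1.266×10⁻³))^(1/4) = 1890 K.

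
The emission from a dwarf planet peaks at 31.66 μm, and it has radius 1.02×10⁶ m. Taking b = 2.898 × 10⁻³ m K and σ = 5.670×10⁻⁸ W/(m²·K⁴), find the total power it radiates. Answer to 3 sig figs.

Wien's law: T = b/λ_max = 2.898×10⁻³/3.166×10⁻⁵ = 91.5351 K.
Surface area A = 4πR² = 4π(1.02×10⁶ m)² = 1.30741×10¹³ m².
Then P = σAT⁴ = 5.670×10⁻⁸×1.30741×10¹³×(91.5351)⁴ = 5.20×10¹³ W.

P ≈ 5.20×10¹³ W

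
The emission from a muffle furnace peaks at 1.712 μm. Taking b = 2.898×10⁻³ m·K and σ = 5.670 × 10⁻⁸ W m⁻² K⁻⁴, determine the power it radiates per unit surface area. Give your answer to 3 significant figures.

I ≈ 4.66×10⁵ W/m²

Wien's law: T = b/λ_max = 2.898×10⁻³/1.712×10⁻⁶ = 1692.76 K.
Then I = σT⁴ = 5.670×10⁻⁸×(1692.76)⁴ = 4.66×10⁵ W/m².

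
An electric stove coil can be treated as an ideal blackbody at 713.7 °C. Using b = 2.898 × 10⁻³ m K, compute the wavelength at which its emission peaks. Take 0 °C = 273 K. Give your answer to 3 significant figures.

λ_max ≈ 2.94×10³ nm

T = 713.7 °C + 273 = 986.7 K.
Wien's displacement law: λ_max = b/T = (2.898×10⁻³ m·K)/(986.7 K) = 2.937×10⁻⁶ m.
That is 2.94×10³ nm, in the infrared range.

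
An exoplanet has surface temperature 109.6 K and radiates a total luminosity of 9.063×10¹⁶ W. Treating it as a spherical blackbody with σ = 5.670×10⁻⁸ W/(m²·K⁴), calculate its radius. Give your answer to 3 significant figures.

L = 4πR²σT⁴ ⇒ R = √(L/(4πσT⁴)).
σT⁴ = 8.18136 W/m², so R = √(9.063×10¹⁶/(4π×8.18136)) = 2.97×10⁷ m.

R ≈ 2.97×10⁷ m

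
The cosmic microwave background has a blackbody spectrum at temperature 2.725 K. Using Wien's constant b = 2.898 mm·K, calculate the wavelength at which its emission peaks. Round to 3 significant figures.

Wien's displacement law: λ_max = b/T = (2.898×10⁻³ m·K)/(2.725 K) = 1.063×10⁻³ m.
That is 1.06×10⁻³ m, in the microwave range.

λ_max ≈ 1.06×10⁻³ m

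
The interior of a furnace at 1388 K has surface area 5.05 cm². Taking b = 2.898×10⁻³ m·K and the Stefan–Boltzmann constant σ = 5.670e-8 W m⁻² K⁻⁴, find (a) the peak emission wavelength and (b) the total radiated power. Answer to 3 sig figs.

(a) λ_max = b/T = 2.898×10⁻³/1388 = 2.088×10⁻⁶ m = 2.09 μm.
Area A = 5.05 cm² = 5.05×10⁻⁴ m².
(b) P = σAT⁴ = 5.670×10⁻⁸×5.05×10⁻⁴×(1388)⁴ = 106 W.

λ_max ≈ 2.09 μm; P ≈ 106 W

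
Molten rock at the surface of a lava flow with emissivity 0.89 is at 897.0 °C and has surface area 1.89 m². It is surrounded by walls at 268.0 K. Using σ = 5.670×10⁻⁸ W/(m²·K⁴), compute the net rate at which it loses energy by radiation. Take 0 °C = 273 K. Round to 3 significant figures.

Net loss ≈ 1.78×10⁵ W

T = 897.0 °C + 273 = 1170.0 K.
Area A = 1.89 m².
Net radiated power P_net = εσA(T⁴ − T₀⁴) = 0.89×5.670×10⁻⁸×1.89×(1170.0⁴ − 268.0⁴).
T⁴ − T₀⁴ = 1.87389×10¹² − 5.15869×10⁹ = 1.86873×10¹² K⁴, so P_net = 1.78×10⁵ W.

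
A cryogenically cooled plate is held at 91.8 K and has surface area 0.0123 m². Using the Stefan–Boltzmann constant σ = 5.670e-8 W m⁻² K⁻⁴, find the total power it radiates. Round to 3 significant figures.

P ≈ 0.0495 W

Area A = 0.0123 m².
P = σAT⁴ = 5.670×10⁻⁸ × 0.0123 × (91.8)⁴ = 0.0495 W.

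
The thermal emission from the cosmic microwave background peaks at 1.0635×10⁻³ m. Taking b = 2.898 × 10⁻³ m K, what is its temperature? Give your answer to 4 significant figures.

T ≈ 2.725 K

Wien's law gives T = b/λ_max = (2.898×10⁻³ m·K)/(1.0635×10⁻³ m) = 2.725 K.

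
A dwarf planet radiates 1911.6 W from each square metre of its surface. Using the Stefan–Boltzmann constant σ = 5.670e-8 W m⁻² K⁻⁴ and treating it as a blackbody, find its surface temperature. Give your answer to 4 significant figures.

I = σT⁴, so T = (I/σ)^(1/4) = (1911.6/(5.670×10⁻⁸))^(1/4) = 428.5 K.

T ≈ 428.5 K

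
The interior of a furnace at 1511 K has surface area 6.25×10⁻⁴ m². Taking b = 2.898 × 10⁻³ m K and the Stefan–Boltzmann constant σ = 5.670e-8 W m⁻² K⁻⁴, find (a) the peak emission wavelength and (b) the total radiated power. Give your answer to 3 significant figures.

(a) λ_max = b/T = 2.898×10⁻³/1511 = 1.918×10⁻⁶ m = 1.92×10³ nm.
Area A = 6.25×10⁻⁴ m².
(b) P = σAT⁴ = 5.670×10⁻⁸×6.25×10⁻⁴×(1511)⁴ = 185 W.

λ_max ≈ 1.92×10³ nm; P ≈ 185 W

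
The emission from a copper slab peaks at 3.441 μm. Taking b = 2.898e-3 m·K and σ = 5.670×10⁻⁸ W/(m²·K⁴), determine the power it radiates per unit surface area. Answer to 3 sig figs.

I ≈ 2.85×10⁴ W/m²

Wien's law: T = b/λ_max = 2.898×10⁻³/3.441×10⁻⁶ = 842.197 K.
Then I = σT⁴ = 5.670×10⁻⁸×(842.197)⁴ = 2.85×10⁴ W/m².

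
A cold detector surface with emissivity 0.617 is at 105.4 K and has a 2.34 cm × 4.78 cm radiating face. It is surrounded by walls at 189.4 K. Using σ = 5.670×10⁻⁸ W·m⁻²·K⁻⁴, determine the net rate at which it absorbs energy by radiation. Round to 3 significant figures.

Net gain ≈ 0.0455 W

Area A = 0.0234 × 0.0478 = 1.11852×10⁻³ m².
Net radiated power P_net = εσA(T⁴ − T₀⁴) = 0.617×5.670×10⁻⁸×1.11852×10⁻³×(105.4⁴ − 189.4⁴).
T⁴ − T₀⁴ = 1.23413×10⁸ − 1.28683×10⁹ = -1.16342×10⁹ K⁴, so P_net = -0.0455 W — negative, meaning a net gain of 0.0455 W.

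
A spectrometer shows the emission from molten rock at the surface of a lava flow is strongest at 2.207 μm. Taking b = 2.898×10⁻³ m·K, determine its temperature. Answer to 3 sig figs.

T ≈ 1.31×10³ K

Wien's law gives T = b/λ_max = (2.898×10⁻³ m·K)/(2.207×10⁻⁶ m) = 1.31×10³ K.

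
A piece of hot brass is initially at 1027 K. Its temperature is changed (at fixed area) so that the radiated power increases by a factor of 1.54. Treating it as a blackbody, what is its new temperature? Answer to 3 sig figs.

P ∝ T⁴, so T₂/T₁ = (P₂/P₁)^(1/4) = (1.54)^(1/4) = 1.11399.
T₂ = 1027 × 1.11399 = 1.14×10³ K.

T₂ ≈ 1.14×10³ K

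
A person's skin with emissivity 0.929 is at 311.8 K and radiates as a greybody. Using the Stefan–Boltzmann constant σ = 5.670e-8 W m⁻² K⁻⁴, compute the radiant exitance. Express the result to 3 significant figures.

I ≈ 498 W/m²

Stefan–Boltzmann: I = εσT⁴ = 0.929 × 5.670×10⁻⁸ × (311.8)⁴ = 498 W/m².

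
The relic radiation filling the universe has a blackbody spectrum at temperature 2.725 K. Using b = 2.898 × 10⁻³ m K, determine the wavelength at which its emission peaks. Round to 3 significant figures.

Wien's displacement law: λ_max = b/T = (2.898×10⁻³ m·K)/(2.725 K) = 1.063×10⁻³ m.
That is 1.06×10⁻³ m, in the microwave range.

λ_max ≈ 1.06×10⁻³ m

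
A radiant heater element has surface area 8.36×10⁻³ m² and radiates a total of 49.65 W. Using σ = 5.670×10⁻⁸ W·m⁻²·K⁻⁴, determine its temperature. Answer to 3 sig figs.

T ≈ 569 K

Area A = 8.36×10⁻³ m².
P = σAT⁴ ⇒ T = (P/(σA))^(1/4) = (49.65/(5.670×10⁻⁸×8.36×10⁻³))^(1/4) = 569 K.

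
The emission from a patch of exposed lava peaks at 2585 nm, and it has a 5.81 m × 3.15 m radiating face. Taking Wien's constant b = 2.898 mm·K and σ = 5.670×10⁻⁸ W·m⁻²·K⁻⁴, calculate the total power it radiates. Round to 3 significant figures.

P ≈ 1.64×10⁶ W

Wien's law: T = b/λ_max = 2.898×10⁻³/2.585×10⁻⁶ = 1121.08 K.
Area A = 5.81 × 3.15 = 18.3015 m².
Then P = σAT⁴ = 5.670×10⁻⁸×18.3015×(1121.08)⁴ = 1.64×10⁶ W.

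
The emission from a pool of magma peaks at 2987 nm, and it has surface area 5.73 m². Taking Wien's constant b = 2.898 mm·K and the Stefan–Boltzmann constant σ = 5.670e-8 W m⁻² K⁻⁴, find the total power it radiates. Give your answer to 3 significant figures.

P ≈ 2.88×10⁵ W

Wien's law: T = b/λ_max = 2.898×10⁻³/2.987×10⁻⁶ = 970.204 K.
Area A = 5.73 m².
Then P = σAT⁴ = 5.670×10⁻⁸×5.73×(970.204)⁴ = 2.88×10⁵ W.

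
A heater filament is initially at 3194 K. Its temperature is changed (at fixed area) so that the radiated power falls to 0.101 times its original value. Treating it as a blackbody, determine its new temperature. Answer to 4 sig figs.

T₂ ≈ 1801 K

P ∝ T⁴, so T₂/T₁ = (P₂/P₁)^(1/4) = (0.101)^(1/4) = 0.563742.
T₂ = 3194 × 0.563742 = 1801 K.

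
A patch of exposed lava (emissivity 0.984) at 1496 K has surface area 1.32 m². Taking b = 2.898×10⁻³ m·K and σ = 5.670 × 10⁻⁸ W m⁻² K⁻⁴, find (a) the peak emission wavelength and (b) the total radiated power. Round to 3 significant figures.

(a) λ_max = b/T = 2.898×10⁻³/1496 = 1.937×10⁻⁶ m = 1.94 μm.
Area A = 1.32 m².
(b) P = εσAT⁴ = 0.984×5.670×10⁻⁸×1.32×(1496)⁴ = 3.69×10⁵ W.

λ_max ≈ 1.94 μm; P ≈ 3.69×10⁵ W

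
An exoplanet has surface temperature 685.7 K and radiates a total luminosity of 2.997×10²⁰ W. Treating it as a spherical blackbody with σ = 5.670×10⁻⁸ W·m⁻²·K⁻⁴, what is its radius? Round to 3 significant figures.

L = 4πR²σT⁴ ⇒ R = √(L/(4πσT⁴)).
σT⁴ = 12534.9 W/m², so R = √(2.997×10²⁰/(4π×12534.9)) = 4.36×10⁷ m.

R ≈ 4.36×10⁷ m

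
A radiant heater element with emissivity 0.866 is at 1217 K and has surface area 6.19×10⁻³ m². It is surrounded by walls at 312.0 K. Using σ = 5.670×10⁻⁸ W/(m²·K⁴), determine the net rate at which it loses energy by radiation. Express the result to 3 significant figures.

Area A = 6.19×10⁻³ m².
Net radiated power P_net = εσA(T⁴ − T₀⁴) = 0.866×5.670×10⁻⁸×6.19×10⁻³×(1217⁴ − 312.0⁴).
T⁴ − T₀⁴ = 2.19362×10¹² − 9.47585×10⁹ = 2.18414×10¹² K⁴, so P_net = 664 W.

Net loss ≈ 664 W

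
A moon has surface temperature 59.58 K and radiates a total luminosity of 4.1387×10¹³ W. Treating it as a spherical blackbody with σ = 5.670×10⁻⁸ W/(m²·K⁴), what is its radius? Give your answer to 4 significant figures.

L = 4πR²σT⁴ ⇒ R = √(L/(4πσT⁴)).
σT⁴ = 0.714472 W/m², so R = √(4.1387×10¹³/(4π×0.714472)) = 2.147×10⁶ m.

R ≈ 2.147×10⁶ m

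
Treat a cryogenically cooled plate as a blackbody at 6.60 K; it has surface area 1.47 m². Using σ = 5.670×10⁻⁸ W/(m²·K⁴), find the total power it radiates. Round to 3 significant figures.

Area A = 1.47 m².
P = σAT⁴ = 5.670×10⁻⁸ × 1.47 × (6.60)⁴ = 1.58×10⁻⁴ W.

P ≈ 1.58×10⁻⁴ W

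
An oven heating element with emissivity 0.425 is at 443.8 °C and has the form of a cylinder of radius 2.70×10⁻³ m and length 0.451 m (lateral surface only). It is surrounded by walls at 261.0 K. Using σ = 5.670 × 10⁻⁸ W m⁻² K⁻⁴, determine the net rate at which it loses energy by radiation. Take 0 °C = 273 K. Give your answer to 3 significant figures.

T = 443.8 °C + 273 = 716.8 K.
Lateral area A = 2πrL = 2π×2.70×10⁻³×0.451 = 7.65103×10⁻³ m².
Net radiated power P_net = εσA(T⁴ − T₀⁴) = 0.425×5.670×10⁻⁸×7.65103×10⁻³×(716.8⁴ − 261.0⁴).
T⁴ − T₀⁴ = 2.63993×10¹¹ − 4.64047×10⁹ = 2.59353×10¹¹ K⁴, so P_net = 47.8 W.

Net loss ≈ 47.8 W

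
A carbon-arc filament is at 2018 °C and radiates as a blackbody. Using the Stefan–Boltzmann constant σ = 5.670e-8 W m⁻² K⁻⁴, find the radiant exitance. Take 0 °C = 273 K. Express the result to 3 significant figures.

T = 2018 °C + 273 = 2291 K.
Stefan–Boltzmann: I = σT⁴ = 5.670×10⁻⁸ × (2291)⁴ = 1.56×10⁶ W/m².

I ≈ 1.56×10⁶ W/m²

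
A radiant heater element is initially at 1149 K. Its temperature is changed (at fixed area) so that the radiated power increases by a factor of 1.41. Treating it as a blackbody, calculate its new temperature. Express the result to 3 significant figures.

P ∝ T⁴, so T₂/T₁ = (P₂/P₁)^(1/4) = (1.41)^(1/4) = 1.08969.
T₂ = 1149 × 1.08969 = 1.25×10³ K.

T₂ ≈ 1.25×10³ K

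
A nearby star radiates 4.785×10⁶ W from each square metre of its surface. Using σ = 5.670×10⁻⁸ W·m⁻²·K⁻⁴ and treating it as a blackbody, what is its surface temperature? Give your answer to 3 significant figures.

T ≈ 3.03×10³ K

I = σT⁴, so T = (I/σ)^(1/4) = (4.785×10⁶/(5.670×10⁻⁸))^(1/4) = 3.03×10³ K.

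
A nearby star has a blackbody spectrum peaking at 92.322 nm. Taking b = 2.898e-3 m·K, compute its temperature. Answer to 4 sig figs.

T ≈ 3.139×10⁴ K

Wien's law gives T = b/λ_max = (2.898×10⁻³ m·K)/(9.2322×10⁻⁸ m) = 3.139×10⁴ K.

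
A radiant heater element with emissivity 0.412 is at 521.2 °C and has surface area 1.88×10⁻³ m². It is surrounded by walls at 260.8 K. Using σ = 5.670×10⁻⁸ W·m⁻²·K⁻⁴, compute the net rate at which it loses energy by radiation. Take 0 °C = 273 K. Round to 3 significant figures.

Net loss ≈ 17.3 W

T = 521.2 °C + 273 = 794.2 K.
Area A = 1.88×10⁻³ m².
Net radiated power P_net = εσA(T⁴ − T₀⁴) = 0.412×5.670×10⁻⁸×1.88×10⁻³×(794.2⁴ − 260.8⁴).
T⁴ − T₀⁴ = 3.97850×10¹¹ − 4.62626×10⁹ = 3.93224×10¹¹ K⁴, so P_net = 17.3 W.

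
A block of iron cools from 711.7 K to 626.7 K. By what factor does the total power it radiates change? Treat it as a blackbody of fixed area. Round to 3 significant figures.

P ∝ T⁴, so P₂/P₁ = (T₂/T₁)⁴ = (626.7/711.7)⁴ = (0.880568)⁴ = 0.601.

P₂/P₁ ≈ 0.601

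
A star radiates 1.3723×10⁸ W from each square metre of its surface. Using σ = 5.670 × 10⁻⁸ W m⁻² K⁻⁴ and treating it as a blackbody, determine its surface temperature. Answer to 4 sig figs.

I = σT⁴, so T = (I/σ)^(1/4) = (1.3723×10⁸/(5.670×10⁻⁸))^(1/4) = 7014 K.

T ≈ 7014 K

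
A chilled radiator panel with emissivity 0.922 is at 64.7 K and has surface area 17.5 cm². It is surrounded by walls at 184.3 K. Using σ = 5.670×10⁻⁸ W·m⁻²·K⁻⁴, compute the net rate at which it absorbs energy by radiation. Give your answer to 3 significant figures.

Area A = 17.5 cm² = 1.75×10⁻³ m².
Net radiated power P_net = εσA(T⁴ − T₀⁴) = 0.922×5.670×10⁻⁸×1.75×10⁻³×(64.7⁴ − 184.3⁴).
T⁴ − T₀⁴ = 1.75233×10⁷ − 1.15372×10⁹ = -1.13620×10⁹ K⁴, so P_net = -0.104 W — negative, meaning a net gain of 0.104 W.

Net gain ≈ 0.104 W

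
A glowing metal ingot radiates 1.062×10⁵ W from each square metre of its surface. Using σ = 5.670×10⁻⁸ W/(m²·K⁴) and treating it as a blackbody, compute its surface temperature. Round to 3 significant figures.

T ≈ 1.17×10³ K

I = σT⁴, so T = (I/σ)^(1/4) = (1.062×10⁵/(5.670×10⁻⁸))^(1/4) = 1.17×10³ K.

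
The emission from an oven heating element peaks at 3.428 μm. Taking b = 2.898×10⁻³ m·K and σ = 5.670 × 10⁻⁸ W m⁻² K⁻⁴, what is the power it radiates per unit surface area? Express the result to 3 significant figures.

I ≈ 2.90×10⁴ W/m²

Wien's law: T = b/λ_max = 2.898×10⁻³/3.428×10⁻⁶ = 845.391 K.
Then I = σT⁴ = 5.670×10⁻⁸×(845.391)⁴ = 2.90×10⁴ W/m².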